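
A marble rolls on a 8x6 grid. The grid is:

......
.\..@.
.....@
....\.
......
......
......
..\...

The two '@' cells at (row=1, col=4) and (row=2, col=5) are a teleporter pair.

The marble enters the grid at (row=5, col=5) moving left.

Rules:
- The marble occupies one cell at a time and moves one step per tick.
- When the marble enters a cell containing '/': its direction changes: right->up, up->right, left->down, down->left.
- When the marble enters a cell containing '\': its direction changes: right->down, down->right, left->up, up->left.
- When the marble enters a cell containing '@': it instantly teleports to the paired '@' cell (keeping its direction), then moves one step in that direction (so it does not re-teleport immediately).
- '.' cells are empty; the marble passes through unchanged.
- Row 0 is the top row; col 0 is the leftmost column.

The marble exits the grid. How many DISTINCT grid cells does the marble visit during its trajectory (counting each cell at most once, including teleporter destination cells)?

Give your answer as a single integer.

Step 1: enter (5,5), '.' pass, move left to (5,4)
Step 2: enter (5,4), '.' pass, move left to (5,3)
Step 3: enter (5,3), '.' pass, move left to (5,2)
Step 4: enter (5,2), '.' pass, move left to (5,1)
Step 5: enter (5,1), '.' pass, move left to (5,0)
Step 6: enter (5,0), '.' pass, move left to (5,-1)
Step 7: at (5,-1) — EXIT via left edge, pos 5
Distinct cells visited: 6 (path length 6)

Answer: 6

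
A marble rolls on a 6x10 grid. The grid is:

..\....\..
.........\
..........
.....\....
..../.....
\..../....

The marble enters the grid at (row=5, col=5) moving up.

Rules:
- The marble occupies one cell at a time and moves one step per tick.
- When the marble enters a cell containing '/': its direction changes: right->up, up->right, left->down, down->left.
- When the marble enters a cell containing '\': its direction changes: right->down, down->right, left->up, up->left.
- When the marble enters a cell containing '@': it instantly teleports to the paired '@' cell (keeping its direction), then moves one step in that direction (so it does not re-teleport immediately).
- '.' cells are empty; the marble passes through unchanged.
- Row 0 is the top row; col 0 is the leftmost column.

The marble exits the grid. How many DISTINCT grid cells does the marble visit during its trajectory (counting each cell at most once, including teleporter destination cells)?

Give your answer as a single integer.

Answer: 5

Derivation:
Step 1: enter (5,5), '/' deflects up->right, move right to (5,6)
Step 2: enter (5,6), '.' pass, move right to (5,7)
Step 3: enter (5,7), '.' pass, move right to (5,8)
Step 4: enter (5,8), '.' pass, move right to (5,9)
Step 5: enter (5,9), '.' pass, move right to (5,10)
Step 6: at (5,10) — EXIT via right edge, pos 5
Distinct cells visited: 5 (path length 5)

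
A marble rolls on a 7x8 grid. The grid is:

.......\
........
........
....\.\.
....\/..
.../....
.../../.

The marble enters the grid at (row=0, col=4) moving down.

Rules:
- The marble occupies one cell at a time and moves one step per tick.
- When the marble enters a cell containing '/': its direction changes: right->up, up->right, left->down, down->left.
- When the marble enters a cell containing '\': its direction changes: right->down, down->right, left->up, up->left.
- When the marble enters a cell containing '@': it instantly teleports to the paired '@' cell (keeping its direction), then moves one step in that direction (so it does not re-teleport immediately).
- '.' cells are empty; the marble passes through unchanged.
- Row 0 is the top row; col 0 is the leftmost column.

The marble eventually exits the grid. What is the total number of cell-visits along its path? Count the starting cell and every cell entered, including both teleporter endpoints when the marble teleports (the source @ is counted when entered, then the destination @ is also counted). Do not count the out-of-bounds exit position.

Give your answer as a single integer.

Answer: 12

Derivation:
Step 1: enter (0,4), '.' pass, move down to (1,4)
Step 2: enter (1,4), '.' pass, move down to (2,4)
Step 3: enter (2,4), '.' pass, move down to (3,4)
Step 4: enter (3,4), '\' deflects down->right, move right to (3,5)
Step 5: enter (3,5), '.' pass, move right to (3,6)
Step 6: enter (3,6), '\' deflects right->down, move down to (4,6)
Step 7: enter (4,6), '.' pass, move down to (5,6)
Step 8: enter (5,6), '.' pass, move down to (6,6)
Step 9: enter (6,6), '/' deflects down->left, move left to (6,5)
Step 10: enter (6,5), '.' pass, move left to (6,4)
Step 11: enter (6,4), '.' pass, move left to (6,3)
Step 12: enter (6,3), '/' deflects left->down, move down to (7,3)
Step 13: at (7,3) — EXIT via bottom edge, pos 3
Path length (cell visits): 12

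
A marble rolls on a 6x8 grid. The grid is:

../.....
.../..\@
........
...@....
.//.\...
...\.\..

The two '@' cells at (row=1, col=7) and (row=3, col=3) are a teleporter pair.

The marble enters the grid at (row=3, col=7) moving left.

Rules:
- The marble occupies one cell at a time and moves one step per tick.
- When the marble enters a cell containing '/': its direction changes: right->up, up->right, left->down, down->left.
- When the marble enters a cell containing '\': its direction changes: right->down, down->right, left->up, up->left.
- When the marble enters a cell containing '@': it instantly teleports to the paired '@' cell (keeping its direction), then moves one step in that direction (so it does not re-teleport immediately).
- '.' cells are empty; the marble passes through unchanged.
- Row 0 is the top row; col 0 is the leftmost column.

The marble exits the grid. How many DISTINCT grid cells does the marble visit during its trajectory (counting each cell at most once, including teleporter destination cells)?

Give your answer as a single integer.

Step 1: enter (3,7), '.' pass, move left to (3,6)
Step 2: enter (3,6), '.' pass, move left to (3,5)
Step 3: enter (3,5), '.' pass, move left to (3,4)
Step 4: enter (3,4), '.' pass, move left to (3,3)
Step 5: enter (3,3), '@' teleport (3,3)->(1,7), also enter (1,7), move left to (1,6)
Step 6: enter (1,6), '\' deflects left->up, move up to (0,6)
Step 7: enter (0,6), '.' pass, move up to (-1,6)
Step 8: at (-1,6) — EXIT via top edge, pos 6
Distinct cells visited: 8 (path length 8)

Answer: 8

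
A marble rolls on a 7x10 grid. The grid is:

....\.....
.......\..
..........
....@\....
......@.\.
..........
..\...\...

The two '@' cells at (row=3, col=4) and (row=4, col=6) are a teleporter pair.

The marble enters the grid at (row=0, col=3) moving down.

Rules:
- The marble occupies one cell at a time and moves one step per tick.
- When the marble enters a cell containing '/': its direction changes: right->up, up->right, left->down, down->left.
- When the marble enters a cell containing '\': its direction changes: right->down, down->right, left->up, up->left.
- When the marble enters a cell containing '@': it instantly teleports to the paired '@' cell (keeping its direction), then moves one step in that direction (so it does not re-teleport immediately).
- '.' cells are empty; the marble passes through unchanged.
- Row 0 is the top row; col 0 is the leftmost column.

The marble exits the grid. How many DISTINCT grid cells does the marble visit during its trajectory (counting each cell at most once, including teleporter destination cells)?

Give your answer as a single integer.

Step 1: enter (0,3), '.' pass, move down to (1,3)
Step 2: enter (1,3), '.' pass, move down to (2,3)
Step 3: enter (2,3), '.' pass, move down to (3,3)
Step 4: enter (3,3), '.' pass, move down to (4,3)
Step 5: enter (4,3), '.' pass, move down to (5,3)
Step 6: enter (5,3), '.' pass, move down to (6,3)
Step 7: enter (6,3), '.' pass, move down to (7,3)
Step 8: at (7,3) — EXIT via bottom edge, pos 3
Distinct cells visited: 7 (path length 7)

Answer: 7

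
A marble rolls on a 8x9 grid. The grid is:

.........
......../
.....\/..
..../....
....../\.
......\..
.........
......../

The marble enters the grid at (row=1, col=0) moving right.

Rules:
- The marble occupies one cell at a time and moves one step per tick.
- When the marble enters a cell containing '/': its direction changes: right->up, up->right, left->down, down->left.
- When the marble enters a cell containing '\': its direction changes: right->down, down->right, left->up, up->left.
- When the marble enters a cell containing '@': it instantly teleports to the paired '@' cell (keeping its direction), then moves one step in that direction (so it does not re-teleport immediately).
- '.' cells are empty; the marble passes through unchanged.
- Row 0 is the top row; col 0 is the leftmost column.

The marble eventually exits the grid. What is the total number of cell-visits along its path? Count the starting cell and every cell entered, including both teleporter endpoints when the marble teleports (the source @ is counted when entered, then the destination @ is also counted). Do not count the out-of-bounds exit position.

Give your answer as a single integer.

Step 1: enter (1,0), '.' pass, move right to (1,1)
Step 2: enter (1,1), '.' pass, move right to (1,2)
Step 3: enter (1,2), '.' pass, move right to (1,3)
Step 4: enter (1,3), '.' pass, move right to (1,4)
Step 5: enter (1,4), '.' pass, move right to (1,5)
Step 6: enter (1,5), '.' pass, move right to (1,6)
Step 7: enter (1,6), '.' pass, move right to (1,7)
Step 8: enter (1,7), '.' pass, move right to (1,8)
Step 9: enter (1,8), '/' deflects right->up, move up to (0,8)
Step 10: enter (0,8), '.' pass, move up to (-1,8)
Step 11: at (-1,8) — EXIT via top edge, pos 8
Path length (cell visits): 10

Answer: 10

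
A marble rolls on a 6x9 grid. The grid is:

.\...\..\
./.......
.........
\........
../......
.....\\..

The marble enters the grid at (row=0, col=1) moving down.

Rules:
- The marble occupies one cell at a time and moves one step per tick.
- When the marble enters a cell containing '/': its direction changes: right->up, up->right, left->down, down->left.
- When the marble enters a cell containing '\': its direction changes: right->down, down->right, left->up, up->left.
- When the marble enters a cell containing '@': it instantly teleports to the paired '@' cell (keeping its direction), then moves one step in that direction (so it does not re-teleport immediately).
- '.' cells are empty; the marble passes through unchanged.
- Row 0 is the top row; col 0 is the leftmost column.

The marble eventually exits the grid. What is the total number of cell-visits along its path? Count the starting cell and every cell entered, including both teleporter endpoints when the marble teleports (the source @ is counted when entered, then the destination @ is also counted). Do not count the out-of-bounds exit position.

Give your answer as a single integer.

Answer: 11

Derivation:
Step 1: enter (0,1), '\' deflects down->right, move right to (0,2)
Step 2: enter (0,2), '.' pass, move right to (0,3)
Step 3: enter (0,3), '.' pass, move right to (0,4)
Step 4: enter (0,4), '.' pass, move right to (0,5)
Step 5: enter (0,5), '\' deflects right->down, move down to (1,5)
Step 6: enter (1,5), '.' pass, move down to (2,5)
Step 7: enter (2,5), '.' pass, move down to (3,5)
Step 8: enter (3,5), '.' pass, move down to (4,5)
Step 9: enter (4,5), '.' pass, move down to (5,5)
Step 10: enter (5,5), '\' deflects down->right, move right to (5,6)
Step 11: enter (5,6), '\' deflects right->down, move down to (6,6)
Step 12: at (6,6) — EXIT via bottom edge, pos 6
Path length (cell visits): 11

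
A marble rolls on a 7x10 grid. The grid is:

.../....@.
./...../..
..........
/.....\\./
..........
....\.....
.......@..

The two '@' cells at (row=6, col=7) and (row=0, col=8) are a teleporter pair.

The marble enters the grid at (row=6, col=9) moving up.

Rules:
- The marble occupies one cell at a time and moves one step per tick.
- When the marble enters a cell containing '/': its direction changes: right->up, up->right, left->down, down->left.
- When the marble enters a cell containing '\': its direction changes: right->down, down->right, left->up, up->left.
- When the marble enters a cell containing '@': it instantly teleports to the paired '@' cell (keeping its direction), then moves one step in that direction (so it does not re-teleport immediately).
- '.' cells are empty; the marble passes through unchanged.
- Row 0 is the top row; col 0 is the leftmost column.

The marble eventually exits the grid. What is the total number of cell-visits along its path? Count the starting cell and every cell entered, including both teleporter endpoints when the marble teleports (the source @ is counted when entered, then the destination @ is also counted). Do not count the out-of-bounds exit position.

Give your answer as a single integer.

Step 1: enter (6,9), '.' pass, move up to (5,9)
Step 2: enter (5,9), '.' pass, move up to (4,9)
Step 3: enter (4,9), '.' pass, move up to (3,9)
Step 4: enter (3,9), '/' deflects up->right, move right to (3,10)
Step 5: at (3,10) — EXIT via right edge, pos 3
Path length (cell visits): 4

Answer: 4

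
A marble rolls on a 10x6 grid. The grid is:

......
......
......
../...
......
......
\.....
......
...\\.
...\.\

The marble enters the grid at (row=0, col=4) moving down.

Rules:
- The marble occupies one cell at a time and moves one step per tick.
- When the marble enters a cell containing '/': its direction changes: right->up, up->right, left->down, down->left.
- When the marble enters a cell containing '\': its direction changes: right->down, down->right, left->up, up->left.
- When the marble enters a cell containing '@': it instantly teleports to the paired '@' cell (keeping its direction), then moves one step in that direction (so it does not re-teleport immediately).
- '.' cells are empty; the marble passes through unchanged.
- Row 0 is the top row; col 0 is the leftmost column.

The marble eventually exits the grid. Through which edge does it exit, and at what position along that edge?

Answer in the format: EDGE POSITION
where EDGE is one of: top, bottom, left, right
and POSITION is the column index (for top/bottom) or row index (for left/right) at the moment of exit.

Answer: right 8

Derivation:
Step 1: enter (0,4), '.' pass, move down to (1,4)
Step 2: enter (1,4), '.' pass, move down to (2,4)
Step 3: enter (2,4), '.' pass, move down to (3,4)
Step 4: enter (3,4), '.' pass, move down to (4,4)
Step 5: enter (4,4), '.' pass, move down to (5,4)
Step 6: enter (5,4), '.' pass, move down to (6,4)
Step 7: enter (6,4), '.' pass, move down to (7,4)
Step 8: enter (7,4), '.' pass, move down to (8,4)
Step 9: enter (8,4), '\' deflects down->right, move right to (8,5)
Step 10: enter (8,5), '.' pass, move right to (8,6)
Step 11: at (8,6) — EXIT via right edge, pos 8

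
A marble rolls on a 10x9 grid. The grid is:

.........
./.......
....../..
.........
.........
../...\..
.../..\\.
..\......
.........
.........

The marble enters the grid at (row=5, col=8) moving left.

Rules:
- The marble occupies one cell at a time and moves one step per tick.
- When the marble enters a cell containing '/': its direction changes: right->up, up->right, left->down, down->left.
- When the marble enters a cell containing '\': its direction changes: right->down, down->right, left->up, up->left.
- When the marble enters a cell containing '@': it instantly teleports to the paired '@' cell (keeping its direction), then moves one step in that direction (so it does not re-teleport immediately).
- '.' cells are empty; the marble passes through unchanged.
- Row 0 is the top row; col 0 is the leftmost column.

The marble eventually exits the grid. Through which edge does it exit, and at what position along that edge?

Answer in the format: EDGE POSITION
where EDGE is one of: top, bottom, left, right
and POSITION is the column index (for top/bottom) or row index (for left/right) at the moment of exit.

Answer: right 2

Derivation:
Step 1: enter (5,8), '.' pass, move left to (5,7)
Step 2: enter (5,7), '.' pass, move left to (5,6)
Step 3: enter (5,6), '\' deflects left->up, move up to (4,6)
Step 4: enter (4,6), '.' pass, move up to (3,6)
Step 5: enter (3,6), '.' pass, move up to (2,6)
Step 6: enter (2,6), '/' deflects up->right, move right to (2,7)
Step 7: enter (2,7), '.' pass, move right to (2,8)
Step 8: enter (2,8), '.' pass, move right to (2,9)
Step 9: at (2,9) — EXIT via right edge, pos 2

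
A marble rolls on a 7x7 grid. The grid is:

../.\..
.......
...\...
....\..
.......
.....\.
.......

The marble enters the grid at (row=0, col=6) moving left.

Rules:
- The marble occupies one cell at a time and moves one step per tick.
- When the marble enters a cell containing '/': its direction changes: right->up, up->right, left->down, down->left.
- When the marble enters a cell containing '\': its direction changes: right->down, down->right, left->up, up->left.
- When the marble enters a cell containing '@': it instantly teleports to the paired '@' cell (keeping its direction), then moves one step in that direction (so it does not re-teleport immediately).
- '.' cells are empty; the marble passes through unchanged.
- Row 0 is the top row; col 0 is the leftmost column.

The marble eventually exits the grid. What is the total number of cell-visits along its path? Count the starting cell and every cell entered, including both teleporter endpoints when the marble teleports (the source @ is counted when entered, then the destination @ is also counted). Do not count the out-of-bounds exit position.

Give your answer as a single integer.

Step 1: enter (0,6), '.' pass, move left to (0,5)
Step 2: enter (0,5), '.' pass, move left to (0,4)
Step 3: enter (0,4), '\' deflects left->up, move up to (-1,4)
Step 4: at (-1,4) — EXIT via top edge, pos 4
Path length (cell visits): 3

Answer: 3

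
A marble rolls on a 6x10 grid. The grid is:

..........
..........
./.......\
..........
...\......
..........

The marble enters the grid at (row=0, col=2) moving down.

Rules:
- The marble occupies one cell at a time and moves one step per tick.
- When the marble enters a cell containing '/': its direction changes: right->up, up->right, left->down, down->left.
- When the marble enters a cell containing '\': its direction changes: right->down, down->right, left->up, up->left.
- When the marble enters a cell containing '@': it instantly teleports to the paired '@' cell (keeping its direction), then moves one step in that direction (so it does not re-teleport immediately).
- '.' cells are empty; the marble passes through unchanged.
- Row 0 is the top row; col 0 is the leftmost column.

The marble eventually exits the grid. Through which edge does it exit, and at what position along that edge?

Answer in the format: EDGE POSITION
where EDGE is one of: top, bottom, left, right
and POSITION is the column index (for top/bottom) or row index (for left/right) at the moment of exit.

Step 1: enter (0,2), '.' pass, move down to (1,2)
Step 2: enter (1,2), '.' pass, move down to (2,2)
Step 3: enter (2,2), '.' pass, move down to (3,2)
Step 4: enter (3,2), '.' pass, move down to (4,2)
Step 5: enter (4,2), '.' pass, move down to (5,2)
Step 6: enter (5,2), '.' pass, move down to (6,2)
Step 7: at (6,2) — EXIT via bottom edge, pos 2

Answer: bottom 2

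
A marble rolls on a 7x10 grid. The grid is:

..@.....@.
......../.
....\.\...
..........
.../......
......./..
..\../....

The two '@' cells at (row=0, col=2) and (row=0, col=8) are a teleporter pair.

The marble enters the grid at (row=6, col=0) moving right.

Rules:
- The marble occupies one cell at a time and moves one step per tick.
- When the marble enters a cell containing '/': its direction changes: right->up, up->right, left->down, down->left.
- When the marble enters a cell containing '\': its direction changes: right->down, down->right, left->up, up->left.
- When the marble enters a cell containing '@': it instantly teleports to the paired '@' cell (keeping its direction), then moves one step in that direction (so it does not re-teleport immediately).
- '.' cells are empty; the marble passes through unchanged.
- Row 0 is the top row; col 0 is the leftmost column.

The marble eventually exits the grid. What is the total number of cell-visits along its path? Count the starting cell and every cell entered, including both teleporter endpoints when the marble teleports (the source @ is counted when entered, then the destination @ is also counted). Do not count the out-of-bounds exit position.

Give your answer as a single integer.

Answer: 3

Derivation:
Step 1: enter (6,0), '.' pass, move right to (6,1)
Step 2: enter (6,1), '.' pass, move right to (6,2)
Step 3: enter (6,2), '\' deflects right->down, move down to (7,2)
Step 4: at (7,2) — EXIT via bottom edge, pos 2
Path length (cell visits): 3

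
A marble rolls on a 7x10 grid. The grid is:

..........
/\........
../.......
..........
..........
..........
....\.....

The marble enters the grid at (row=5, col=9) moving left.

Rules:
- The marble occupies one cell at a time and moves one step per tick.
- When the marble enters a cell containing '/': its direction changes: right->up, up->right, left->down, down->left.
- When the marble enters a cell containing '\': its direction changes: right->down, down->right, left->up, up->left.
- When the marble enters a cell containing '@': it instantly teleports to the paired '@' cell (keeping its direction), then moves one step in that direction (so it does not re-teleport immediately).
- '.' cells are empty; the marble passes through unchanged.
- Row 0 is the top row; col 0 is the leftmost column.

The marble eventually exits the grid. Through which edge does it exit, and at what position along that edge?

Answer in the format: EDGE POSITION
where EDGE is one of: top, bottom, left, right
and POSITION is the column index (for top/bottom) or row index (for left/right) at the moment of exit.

Answer: left 5

Derivation:
Step 1: enter (5,9), '.' pass, move left to (5,8)
Step 2: enter (5,8), '.' pass, move left to (5,7)
Step 3: enter (5,7), '.' pass, move left to (5,6)
Step 4: enter (5,6), '.' pass, move left to (5,5)
Step 5: enter (5,5), '.' pass, move left to (5,4)
Step 6: enter (5,4), '.' pass, move left to (5,3)
Step 7: enter (5,3), '.' pass, move left to (5,2)
Step 8: enter (5,2), '.' pass, move left to (5,1)
Step 9: enter (5,1), '.' pass, move left to (5,0)
Step 10: enter (5,0), '.' pass, move left to (5,-1)
Step 11: at (5,-1) — EXIT via left edge, pos 5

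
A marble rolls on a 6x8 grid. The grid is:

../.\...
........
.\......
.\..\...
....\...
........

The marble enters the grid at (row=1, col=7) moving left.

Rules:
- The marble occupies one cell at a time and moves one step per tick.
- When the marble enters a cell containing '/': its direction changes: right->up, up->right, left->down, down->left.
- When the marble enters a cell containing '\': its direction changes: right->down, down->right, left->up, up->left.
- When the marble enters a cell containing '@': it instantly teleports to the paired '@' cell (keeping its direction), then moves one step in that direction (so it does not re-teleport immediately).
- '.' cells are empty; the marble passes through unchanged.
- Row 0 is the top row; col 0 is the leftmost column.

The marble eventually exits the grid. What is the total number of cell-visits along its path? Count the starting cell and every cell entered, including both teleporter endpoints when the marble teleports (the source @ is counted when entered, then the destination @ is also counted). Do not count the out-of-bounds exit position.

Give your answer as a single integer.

Answer: 8

Derivation:
Step 1: enter (1,7), '.' pass, move left to (1,6)
Step 2: enter (1,6), '.' pass, move left to (1,5)
Step 3: enter (1,5), '.' pass, move left to (1,4)
Step 4: enter (1,4), '.' pass, move left to (1,3)
Step 5: enter (1,3), '.' pass, move left to (1,2)
Step 6: enter (1,2), '.' pass, move left to (1,1)
Step 7: enter (1,1), '.' pass, move left to (1,0)
Step 8: enter (1,0), '.' pass, move left to (1,-1)
Step 9: at (1,-1) — EXIT via left edge, pos 1
Path length (cell visits): 8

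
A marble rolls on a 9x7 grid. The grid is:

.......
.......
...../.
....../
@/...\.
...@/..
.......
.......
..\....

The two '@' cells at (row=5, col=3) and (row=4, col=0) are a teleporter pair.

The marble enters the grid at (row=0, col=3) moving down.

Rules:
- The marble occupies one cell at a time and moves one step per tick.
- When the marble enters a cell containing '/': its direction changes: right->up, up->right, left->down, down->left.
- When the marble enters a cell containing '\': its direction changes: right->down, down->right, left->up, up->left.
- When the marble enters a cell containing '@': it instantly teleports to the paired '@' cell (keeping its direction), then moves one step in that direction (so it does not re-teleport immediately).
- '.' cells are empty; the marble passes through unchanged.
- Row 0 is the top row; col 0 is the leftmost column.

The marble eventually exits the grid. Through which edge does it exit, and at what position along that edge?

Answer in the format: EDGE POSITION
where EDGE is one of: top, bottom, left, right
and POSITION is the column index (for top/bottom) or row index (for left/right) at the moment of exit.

Answer: bottom 0

Derivation:
Step 1: enter (0,3), '.' pass, move down to (1,3)
Step 2: enter (1,3), '.' pass, move down to (2,3)
Step 3: enter (2,3), '.' pass, move down to (3,3)
Step 4: enter (3,3), '.' pass, move down to (4,3)
Step 5: enter (4,3), '.' pass, move down to (5,3)
Step 6: enter (5,3), '@' teleport (5,3)->(4,0), also enter (4,0), move down to (5,0)
Step 7: enter (5,0), '.' pass, move down to (6,0)
Step 8: enter (6,0), '.' pass, move down to (7,0)
Step 9: enter (7,0), '.' pass, move down to (8,0)
Step 10: enter (8,0), '.' pass, move down to (9,0)
Step 11: at (9,0) — EXIT via bottom edge, pos 0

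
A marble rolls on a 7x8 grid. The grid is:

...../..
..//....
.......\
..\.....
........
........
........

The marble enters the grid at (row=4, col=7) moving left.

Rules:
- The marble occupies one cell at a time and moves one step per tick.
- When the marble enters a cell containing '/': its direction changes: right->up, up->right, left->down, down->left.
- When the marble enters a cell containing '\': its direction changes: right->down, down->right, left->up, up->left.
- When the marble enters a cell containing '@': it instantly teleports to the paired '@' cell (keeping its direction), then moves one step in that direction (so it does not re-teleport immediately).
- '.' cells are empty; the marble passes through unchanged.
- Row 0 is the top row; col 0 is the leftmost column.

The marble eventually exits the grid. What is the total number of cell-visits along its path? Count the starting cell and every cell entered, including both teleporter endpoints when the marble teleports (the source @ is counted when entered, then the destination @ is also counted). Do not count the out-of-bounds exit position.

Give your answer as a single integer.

Answer: 8

Derivation:
Step 1: enter (4,7), '.' pass, move left to (4,6)
Step 2: enter (4,6), '.' pass, move left to (4,5)
Step 3: enter (4,5), '.' pass, move left to (4,4)
Step 4: enter (4,4), '.' pass, move left to (4,3)
Step 5: enter (4,3), '.' pass, move left to (4,2)
Step 6: enter (4,2), '.' pass, move left to (4,1)
Step 7: enter (4,1), '.' pass, move left to (4,0)
Step 8: enter (4,0), '.' pass, move left to (4,-1)
Step 9: at (4,-1) — EXIT via left edge, pos 4
Path length (cell visits): 8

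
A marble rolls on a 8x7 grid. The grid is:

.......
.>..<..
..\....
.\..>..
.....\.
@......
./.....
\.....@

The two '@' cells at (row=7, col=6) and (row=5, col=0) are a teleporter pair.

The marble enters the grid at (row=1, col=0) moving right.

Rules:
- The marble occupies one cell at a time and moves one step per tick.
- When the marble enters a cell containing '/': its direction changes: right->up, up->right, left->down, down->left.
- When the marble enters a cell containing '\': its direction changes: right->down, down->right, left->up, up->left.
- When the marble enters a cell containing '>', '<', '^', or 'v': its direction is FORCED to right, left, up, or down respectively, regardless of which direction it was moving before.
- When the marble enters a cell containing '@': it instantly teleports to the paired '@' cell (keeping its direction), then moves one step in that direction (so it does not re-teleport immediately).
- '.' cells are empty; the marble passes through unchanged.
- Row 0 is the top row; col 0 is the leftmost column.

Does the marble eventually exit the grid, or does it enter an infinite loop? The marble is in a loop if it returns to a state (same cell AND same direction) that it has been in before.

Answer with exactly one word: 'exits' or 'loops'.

Answer: loops

Derivation:
Step 1: enter (1,0), '.' pass, move right to (1,1)
Step 2: enter (1,1), '>' forces right->right, move right to (1,2)
Step 3: enter (1,2), '.' pass, move right to (1,3)
Step 4: enter (1,3), '.' pass, move right to (1,4)
Step 5: enter (1,4), '<' forces right->left, move left to (1,3)
Step 6: enter (1,3), '.' pass, move left to (1,2)
Step 7: enter (1,2), '.' pass, move left to (1,1)
Step 8: enter (1,1), '>' forces left->right, move right to (1,2)
Step 9: at (1,2) dir=right — LOOP DETECTED (seen before)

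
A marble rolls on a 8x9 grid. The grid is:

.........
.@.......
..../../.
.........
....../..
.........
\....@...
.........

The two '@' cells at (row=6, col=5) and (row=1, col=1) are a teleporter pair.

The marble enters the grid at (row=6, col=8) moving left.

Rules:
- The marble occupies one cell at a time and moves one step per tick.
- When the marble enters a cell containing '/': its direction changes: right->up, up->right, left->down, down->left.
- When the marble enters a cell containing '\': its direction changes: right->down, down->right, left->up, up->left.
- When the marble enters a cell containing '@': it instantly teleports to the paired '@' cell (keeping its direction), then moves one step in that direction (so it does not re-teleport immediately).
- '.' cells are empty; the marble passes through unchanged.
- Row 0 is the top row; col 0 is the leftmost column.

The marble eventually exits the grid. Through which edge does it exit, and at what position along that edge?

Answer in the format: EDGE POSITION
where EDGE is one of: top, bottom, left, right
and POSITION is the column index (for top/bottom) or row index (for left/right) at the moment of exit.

Answer: left 1

Derivation:
Step 1: enter (6,8), '.' pass, move left to (6,7)
Step 2: enter (6,7), '.' pass, move left to (6,6)
Step 3: enter (6,6), '.' pass, move left to (6,5)
Step 4: enter (6,5), '@' teleport (6,5)->(1,1), also enter (1,1), move left to (1,0)
Step 5: enter (1,0), '.' pass, move left to (1,-1)
Step 6: at (1,-1) — EXIT via left edge, pos 1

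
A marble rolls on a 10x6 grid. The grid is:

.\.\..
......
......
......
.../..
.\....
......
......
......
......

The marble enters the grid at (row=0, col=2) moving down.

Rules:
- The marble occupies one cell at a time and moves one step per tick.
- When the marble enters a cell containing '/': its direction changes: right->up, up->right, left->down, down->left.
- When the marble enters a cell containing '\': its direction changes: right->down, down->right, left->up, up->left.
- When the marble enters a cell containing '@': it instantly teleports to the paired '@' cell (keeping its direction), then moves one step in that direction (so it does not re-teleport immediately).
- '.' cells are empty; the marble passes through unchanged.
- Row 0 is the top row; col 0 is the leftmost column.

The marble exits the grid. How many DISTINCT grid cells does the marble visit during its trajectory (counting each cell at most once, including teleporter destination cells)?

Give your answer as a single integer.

Step 1: enter (0,2), '.' pass, move down to (1,2)
Step 2: enter (1,2), '.' pass, move down to (2,2)
Step 3: enter (2,2), '.' pass, move down to (3,2)
Step 4: enter (3,2), '.' pass, move down to (4,2)
Step 5: enter (4,2), '.' pass, move down to (5,2)
Step 6: enter (5,2), '.' pass, move down to (6,2)
Step 7: enter (6,2), '.' pass, move down to (7,2)
Step 8: enter (7,2), '.' pass, move down to (8,2)
Step 9: enter (8,2), '.' pass, move down to (9,2)
Step 10: enter (9,2), '.' pass, move down to (10,2)
Step 11: at (10,2) — EXIT via bottom edge, pos 2
Distinct cells visited: 10 (path length 10)

Answer: 10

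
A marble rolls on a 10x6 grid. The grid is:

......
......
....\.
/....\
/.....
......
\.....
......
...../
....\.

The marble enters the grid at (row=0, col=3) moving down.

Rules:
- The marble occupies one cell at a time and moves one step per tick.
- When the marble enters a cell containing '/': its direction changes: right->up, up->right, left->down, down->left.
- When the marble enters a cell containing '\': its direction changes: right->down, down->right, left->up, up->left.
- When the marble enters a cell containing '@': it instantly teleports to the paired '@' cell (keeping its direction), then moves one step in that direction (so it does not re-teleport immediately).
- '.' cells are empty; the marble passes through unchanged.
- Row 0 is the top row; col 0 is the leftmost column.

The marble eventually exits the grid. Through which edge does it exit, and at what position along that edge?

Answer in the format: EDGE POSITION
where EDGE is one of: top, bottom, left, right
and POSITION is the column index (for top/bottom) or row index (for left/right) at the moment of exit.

Answer: bottom 3

Derivation:
Step 1: enter (0,3), '.' pass, move down to (1,3)
Step 2: enter (1,3), '.' pass, move down to (2,3)
Step 3: enter (2,3), '.' pass, move down to (3,3)
Step 4: enter (3,3), '.' pass, move down to (4,3)
Step 5: enter (4,3), '.' pass, move down to (5,3)
Step 6: enter (5,3), '.' pass, move down to (6,3)
Step 7: enter (6,3), '.' pass, move down to (7,3)
Step 8: enter (7,3), '.' pass, move down to (8,3)
Step 9: enter (8,3), '.' pass, move down to (9,3)
Step 10: enter (9,3), '.' pass, move down to (10,3)
Step 11: at (10,3) — EXIT via bottom edge, pos 3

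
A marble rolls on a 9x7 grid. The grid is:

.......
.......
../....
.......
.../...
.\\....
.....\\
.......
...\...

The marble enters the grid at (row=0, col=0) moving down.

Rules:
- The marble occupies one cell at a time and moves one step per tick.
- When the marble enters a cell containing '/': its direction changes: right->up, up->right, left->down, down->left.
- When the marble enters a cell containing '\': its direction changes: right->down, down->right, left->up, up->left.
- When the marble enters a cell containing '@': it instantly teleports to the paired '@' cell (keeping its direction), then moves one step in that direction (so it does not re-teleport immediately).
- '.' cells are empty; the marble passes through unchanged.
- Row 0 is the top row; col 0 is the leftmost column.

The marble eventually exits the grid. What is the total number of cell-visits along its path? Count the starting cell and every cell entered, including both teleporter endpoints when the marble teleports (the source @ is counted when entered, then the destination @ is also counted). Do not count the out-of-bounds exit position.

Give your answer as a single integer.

Step 1: enter (0,0), '.' pass, move down to (1,0)
Step 2: enter (1,0), '.' pass, move down to (2,0)
Step 3: enter (2,0), '.' pass, move down to (3,0)
Step 4: enter (3,0), '.' pass, move down to (4,0)
Step 5: enter (4,0), '.' pass, move down to (5,0)
Step 6: enter (5,0), '.' pass, move down to (6,0)
Step 7: enter (6,0), '.' pass, move down to (7,0)
Step 8: enter (7,0), '.' pass, move down to (8,0)
Step 9: enter (8,0), '.' pass, move down to (9,0)
Step 10: at (9,0) — EXIT via bottom edge, pos 0
Path length (cell visits): 9

Answer: 9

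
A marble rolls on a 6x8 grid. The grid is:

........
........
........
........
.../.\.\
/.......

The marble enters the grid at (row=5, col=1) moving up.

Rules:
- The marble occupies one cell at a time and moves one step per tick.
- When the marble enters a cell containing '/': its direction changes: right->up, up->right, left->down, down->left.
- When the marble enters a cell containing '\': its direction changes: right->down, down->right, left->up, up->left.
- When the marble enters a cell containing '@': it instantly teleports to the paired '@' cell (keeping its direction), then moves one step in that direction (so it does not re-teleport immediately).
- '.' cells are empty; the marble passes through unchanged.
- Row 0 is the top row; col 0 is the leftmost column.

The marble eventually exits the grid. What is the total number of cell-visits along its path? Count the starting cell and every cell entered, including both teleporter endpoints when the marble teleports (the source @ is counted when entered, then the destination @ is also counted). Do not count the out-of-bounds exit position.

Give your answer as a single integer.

Answer: 6

Derivation:
Step 1: enter (5,1), '.' pass, move up to (4,1)
Step 2: enter (4,1), '.' pass, move up to (3,1)
Step 3: enter (3,1), '.' pass, move up to (2,1)
Step 4: enter (2,1), '.' pass, move up to (1,1)
Step 5: enter (1,1), '.' pass, move up to (0,1)
Step 6: enter (0,1), '.' pass, move up to (-1,1)
Step 7: at (-1,1) — EXIT via top edge, pos 1
Path length (cell visits): 6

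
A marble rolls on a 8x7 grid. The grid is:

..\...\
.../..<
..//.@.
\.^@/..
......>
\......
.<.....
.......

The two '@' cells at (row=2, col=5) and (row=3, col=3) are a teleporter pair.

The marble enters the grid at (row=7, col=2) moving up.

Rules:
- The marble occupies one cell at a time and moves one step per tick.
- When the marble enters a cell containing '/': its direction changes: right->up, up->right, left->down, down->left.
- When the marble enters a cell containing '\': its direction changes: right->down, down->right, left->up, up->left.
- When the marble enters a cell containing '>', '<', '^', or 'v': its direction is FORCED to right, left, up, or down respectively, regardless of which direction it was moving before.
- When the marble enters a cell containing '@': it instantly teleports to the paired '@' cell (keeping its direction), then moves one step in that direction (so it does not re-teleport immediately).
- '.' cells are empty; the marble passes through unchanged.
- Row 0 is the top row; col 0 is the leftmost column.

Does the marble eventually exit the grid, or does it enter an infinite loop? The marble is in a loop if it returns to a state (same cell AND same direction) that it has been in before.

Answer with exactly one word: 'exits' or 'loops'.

Answer: loops

Derivation:
Step 1: enter (7,2), '.' pass, move up to (6,2)
Step 2: enter (6,2), '.' pass, move up to (5,2)
Step 3: enter (5,2), '.' pass, move up to (4,2)
Step 4: enter (4,2), '.' pass, move up to (3,2)
Step 5: enter (3,2), '^' forces up->up, move up to (2,2)
Step 6: enter (2,2), '/' deflects up->right, move right to (2,3)
Step 7: enter (2,3), '/' deflects right->up, move up to (1,3)
Step 8: enter (1,3), '/' deflects up->right, move right to (1,4)
Step 9: enter (1,4), '.' pass, move right to (1,5)
Step 10: enter (1,5), '.' pass, move right to (1,6)
Step 11: enter (1,6), '<' forces right->left, move left to (1,5)
Step 12: enter (1,5), '.' pass, move left to (1,4)
Step 13: enter (1,4), '.' pass, move left to (1,3)
Step 14: enter (1,3), '/' deflects left->down, move down to (2,3)
Step 15: enter (2,3), '/' deflects down->left, move left to (2,2)
Step 16: enter (2,2), '/' deflects left->down, move down to (3,2)
Step 17: enter (3,2), '^' forces down->up, move up to (2,2)
Step 18: at (2,2) dir=up — LOOP DETECTED (seen before)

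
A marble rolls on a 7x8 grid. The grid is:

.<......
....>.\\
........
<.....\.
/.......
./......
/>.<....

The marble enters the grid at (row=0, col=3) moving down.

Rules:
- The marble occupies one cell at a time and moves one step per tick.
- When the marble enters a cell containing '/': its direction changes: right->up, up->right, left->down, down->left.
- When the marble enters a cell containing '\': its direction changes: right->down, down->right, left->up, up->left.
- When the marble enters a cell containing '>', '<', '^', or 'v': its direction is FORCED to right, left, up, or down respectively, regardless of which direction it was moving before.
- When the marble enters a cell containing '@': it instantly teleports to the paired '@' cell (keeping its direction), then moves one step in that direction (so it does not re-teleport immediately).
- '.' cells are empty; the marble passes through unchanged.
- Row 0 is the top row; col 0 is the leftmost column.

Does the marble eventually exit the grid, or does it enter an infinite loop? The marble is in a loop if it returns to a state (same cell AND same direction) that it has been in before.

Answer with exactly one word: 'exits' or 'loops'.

Step 1: enter (0,3), '.' pass, move down to (1,3)
Step 2: enter (1,3), '.' pass, move down to (2,3)
Step 3: enter (2,3), '.' pass, move down to (3,3)
Step 4: enter (3,3), '.' pass, move down to (4,3)
Step 5: enter (4,3), '.' pass, move down to (5,3)
Step 6: enter (5,3), '.' pass, move down to (6,3)
Step 7: enter (6,3), '<' forces down->left, move left to (6,2)
Step 8: enter (6,2), '.' pass, move left to (6,1)
Step 9: enter (6,1), '>' forces left->right, move right to (6,2)
Step 10: enter (6,2), '.' pass, move right to (6,3)
Step 11: enter (6,3), '<' forces right->left, move left to (6,2)
Step 12: at (6,2) dir=left — LOOP DETECTED (seen before)

Answer: loops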